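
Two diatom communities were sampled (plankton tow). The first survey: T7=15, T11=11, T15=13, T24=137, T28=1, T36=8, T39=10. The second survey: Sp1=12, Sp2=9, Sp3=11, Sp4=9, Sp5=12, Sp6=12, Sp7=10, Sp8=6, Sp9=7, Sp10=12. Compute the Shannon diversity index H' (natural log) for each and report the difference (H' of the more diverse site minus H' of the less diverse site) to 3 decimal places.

The first survey: N=195, proportions 0.07692, 0.05641, 0.06667, 0.70256, 0.00513, 0.04103, 0.05128, giving H' = 1.09843 (working shown to 5 dp, full precision carried).
The second survey: N=100, proportions 0.12, 0.09, 0.11, 0.09, 0.12, 0.12, 0.1, 0.06, 0.07, 0.12, giving H' = 2.27917.
Difference = |1.09843 − 2.27917| = 1.18074, i.e. 1.181 to 3 decimal places.

1.181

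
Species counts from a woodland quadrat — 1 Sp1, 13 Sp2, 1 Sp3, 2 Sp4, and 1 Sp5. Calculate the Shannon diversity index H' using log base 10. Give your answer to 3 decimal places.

Total N = 1+13+1+2+1 = 18, so the proportions are 0.05556, 0.72222, 0.05556, 0.11111, 0.05556 (working shown to 5 dp, full precision carried).
Each pᵢ log₁₀ pᵢ term: 0.05556×(-1.25527)=-0.06974, 0.72222×(-0.14133)=-0.10207, 0.05556×(-1.25527)=-0.06974, 0.11111×(-0.95424)=-0.10603, 0.05556×(-1.25527)=-0.06974.
Sum = -0.41731, so H' = 0.417.

0.417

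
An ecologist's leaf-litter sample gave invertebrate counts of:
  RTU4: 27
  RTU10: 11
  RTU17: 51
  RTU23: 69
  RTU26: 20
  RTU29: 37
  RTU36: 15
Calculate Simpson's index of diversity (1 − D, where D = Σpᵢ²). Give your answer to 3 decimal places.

0.807

Total N = 27+11+51+69+20+37+15 = 230, so the proportions are 0.11739, 0.04783, 0.22174, 0.3, 0.08696, 0.16087, 0.06522 (working shown to 5 dp, full precision carried).
D = 0.11739² + 0.04783² + 0.22174² + 0.3² + 0.08696² + 0.16087² + 0.06522² = 0.01378 + 0.00229 + 0.04917 + 0.09000 + 0.00756 + 0.02588 + 0.00425 = 0.19293.
So 1 − D = 0.80707, i.e. 0.807 to 3 decimal places.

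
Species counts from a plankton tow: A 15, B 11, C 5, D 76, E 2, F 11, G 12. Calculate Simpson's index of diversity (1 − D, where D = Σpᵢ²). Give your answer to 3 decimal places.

0.632

Total N = 15+11+5+76+2+11+12 = 132, so the proportions are 0.11364, 0.08333, 0.03788, 0.57576, 0.01515, 0.08333, 0.09091 (working shown to 5 dp, full precision carried).
D = 0.11364² + 0.08333² + 0.03788² + 0.57576² + 0.01515² + 0.08333² + 0.09091² = 0.01291 + 0.00694 + 0.00143 + 0.33150 + 0.00023 + 0.00694 + 0.00826 = 0.36823.
So 1 − D = 0.63177, i.e. 0.632 to 3 decimal places.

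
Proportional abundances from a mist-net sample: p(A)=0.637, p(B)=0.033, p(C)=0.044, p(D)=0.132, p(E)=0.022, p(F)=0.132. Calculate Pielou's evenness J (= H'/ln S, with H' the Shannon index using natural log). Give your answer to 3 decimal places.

0.645

H' = −Σ pᵢ ln pᵢ = −((-0.28728) + (-0.11257) + (-0.13744) + (-0.26729) + (-0.08397) + (-0.26729)) = 1.15584 (working shown to 5 dp, full precision carried).
With S = 6 species, ln S = 1.79176, so J = 1.15584/1.79176 = 0.64509, i.e. 0.645 to 3 decimal places.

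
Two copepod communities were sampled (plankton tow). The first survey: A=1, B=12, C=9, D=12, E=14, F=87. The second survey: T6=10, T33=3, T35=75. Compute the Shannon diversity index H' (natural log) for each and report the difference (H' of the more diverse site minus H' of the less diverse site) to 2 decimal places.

0.67

The first survey: N=135, proportions 0.0074, 0.0889, 0.0667, 0.0889, 0.1037, 0.6444, giving H' = 1.1653 (working shown to 4 dp, full precision carried).
The second survey: N=88, proportions 0.1136, 0.0341, 0.8523, giving H' = 0.4985.
Difference = |1.1653 − 0.4985| = 0.6668, i.e. 0.67 to 2 decimal places.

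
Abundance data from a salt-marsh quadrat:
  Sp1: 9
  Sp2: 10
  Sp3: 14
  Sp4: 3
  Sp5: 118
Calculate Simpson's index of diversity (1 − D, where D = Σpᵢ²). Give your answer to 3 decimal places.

0.397

Total N = 9+10+14+3+118 = 154, so the proportions are 0.05844, 0.06494, 0.09091, 0.01948, 0.76623 (working shown to 5 dp, full precision carried).
D = 0.05844² + 0.06494² + 0.09091² + 0.01948² + 0.76623² = 0.00342 + 0.00422 + 0.00826 + 0.00038 + 0.58711 = 0.60339.
So 1 − D = 0.39661, i.e. 0.397 to 3 decimal places.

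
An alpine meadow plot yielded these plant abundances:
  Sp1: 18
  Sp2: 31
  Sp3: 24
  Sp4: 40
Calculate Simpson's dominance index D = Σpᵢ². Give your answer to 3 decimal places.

0.271

Total N = 18+31+24+40 = 113, so the proportions are 0.15929, 0.27434, 0.21239, 0.35398 (working shown to 5 dp, full precision carried).
D = 0.15929² + 0.27434² + 0.21239² + 0.35398² = 0.02537 + 0.07526 + 0.04511 + 0.12530 = 0.27105.
To 3 decimal places, D = 0.271.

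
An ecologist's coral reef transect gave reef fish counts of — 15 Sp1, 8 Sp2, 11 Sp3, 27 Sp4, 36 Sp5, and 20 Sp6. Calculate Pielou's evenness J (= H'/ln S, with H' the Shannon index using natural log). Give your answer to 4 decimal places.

Total N = 15+8+11+27+36+20 = 117, so the proportions are 0.128205, 0.068376, 0.094017, 0.230769, 0.307692, 0.17094 (working shown to 6 dp, full precision carried).
H' = −Σ pᵢ ln pᵢ = −((-0.263349) + (-0.183435) + (-0.222283) + (-0.338385) + (-0.362663) + (-0.301956)) = 1.672071.
With S = 6 species, ln S = 1.791759, so J = 1.672071/1.791759 = 0.933201, i.e. 0.9332 to 4 decimal places.

0.9332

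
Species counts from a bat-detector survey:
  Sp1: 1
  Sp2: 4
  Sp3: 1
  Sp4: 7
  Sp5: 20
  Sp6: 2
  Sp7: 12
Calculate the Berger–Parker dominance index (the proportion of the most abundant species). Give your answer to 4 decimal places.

Total N = 1+4+1+7+20+2+12 = 47, so the proportions are 0.021277, 0.085106, 0.021277, 0.148936, 0.425532, 0.042553, 0.255319 (working shown to 6 dp, full precision carried).
The largest proportion is 0.425532, i.e. d = 0.4255 to 4 decimal places.

0.4255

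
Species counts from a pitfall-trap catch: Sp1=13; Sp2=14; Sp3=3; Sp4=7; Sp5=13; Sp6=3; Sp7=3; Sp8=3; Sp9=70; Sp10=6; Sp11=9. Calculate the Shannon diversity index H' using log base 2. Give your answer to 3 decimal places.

2.578

Total N = 13+14+3+7+13+3+3+3+70+6+9 = 144, so the proportions are 0.09028, 0.09722, 0.02083, 0.04861, 0.09028, 0.02083, 0.02083, 0.02083, 0.48611, 0.04167, 0.0625 (working shown to 5 dp, full precision carried).
Each pᵢ log₂ pᵢ term: 0.09028×(-3.46949)=-0.31322, 0.09722×(-3.36257)=-0.32692, 0.02083×(-5.58496)=-0.11635, 0.04861×(-4.36257)=-0.21207, 0.09028×(-3.46949)=-0.31322, 0.02083×(-5.58496)=-0.11635, 0.02083×(-5.58496)=-0.11635, 0.02083×(-5.58496)=-0.11635, 0.48611×(-1.04064)=-0.50587, 0.04167×(-4.58496)=-0.19104, 0.0625×(-4.00000)=-0.25000.
Sum = -2.57774, so H' = 2.578.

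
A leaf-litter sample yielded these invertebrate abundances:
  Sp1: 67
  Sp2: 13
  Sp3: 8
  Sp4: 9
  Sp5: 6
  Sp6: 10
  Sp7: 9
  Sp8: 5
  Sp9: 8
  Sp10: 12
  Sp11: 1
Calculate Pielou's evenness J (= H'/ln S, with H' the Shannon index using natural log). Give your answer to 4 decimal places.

Total N = 67+13+8+9+6+10+9+5+8+12+1 = 148, so the proportions are 0.452703, 0.087838, 0.054054, 0.060811, 0.040541, 0.067568, 0.060811, 0.033784, 0.054054, 0.081081, 0.006757 (working shown to 6 dp, full precision carried).
H' = −Σ pᵢ ln pᵢ = −((-0.358776) + (-0.213645) + (-0.157717) + (-0.170270) + (-0.129951) + (-0.182069) + (-0.170270) + (-0.114452) + (-0.157717) + (-0.203700) + (-0.033765)) = 1.892332.
With S = 11 species, ln S = 2.397895, so J = 1.892332/2.397895 = 0.789164, i.e. 0.7892 to 4 decimal places.

0.7892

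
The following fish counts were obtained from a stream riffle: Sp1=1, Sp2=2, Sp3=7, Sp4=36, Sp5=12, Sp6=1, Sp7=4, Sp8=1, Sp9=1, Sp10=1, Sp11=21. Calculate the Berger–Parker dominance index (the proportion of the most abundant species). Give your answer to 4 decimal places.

Total N = 1+2+7+36+12+1+4+1+1+1+21 = 87, so the proportions are 0.011494, 0.022989, 0.08046, 0.413793, 0.137931, 0.011494, 0.045977, 0.011494, 0.011494, 0.011494, 0.241379 (working shown to 6 dp, full precision carried).
The largest proportion is 0.413793, i.e. d = 0.4138 to 4 decimal places.

0.4138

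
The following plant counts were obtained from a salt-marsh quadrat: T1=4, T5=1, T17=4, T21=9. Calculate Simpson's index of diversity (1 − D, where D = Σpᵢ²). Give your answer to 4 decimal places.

0.6481

Total N = 4+1+4+9 = 18, so the proportions are 0.222222, 0.055556, 0.222222, 0.5 (working shown to 6 dp, full precision carried).
D = 0.222222² + 0.055556² + 0.222222² + 0.5² = 0.049383 + 0.003086 + 0.049383 + 0.250000 = 0.351852.
So 1 − D = 0.648148, i.e. 0.6481 to 4 decimal places.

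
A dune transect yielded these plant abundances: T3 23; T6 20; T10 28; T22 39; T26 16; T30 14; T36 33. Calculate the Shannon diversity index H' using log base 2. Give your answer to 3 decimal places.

2.724

Total N = 23+20+28+39+16+14+33 = 173, so the proportions are 0.13295, 0.11561, 0.16185, 0.22543, 0.09249, 0.08092, 0.19075 (working shown to 5 dp, full precision carried).
Each pᵢ log₂ pᵢ term: 0.13295×(-2.91107)=-0.38702, 0.11561×(-3.11270)=-0.35985, 0.16185×(-2.62727)=-0.42522, 0.22543×(-2.14923)=-0.48451, 0.09249×(-3.43463)=-0.31765, 0.08092×(-3.62727)=-0.29354, 0.19075×(-2.39023)=-0.45594.
Sum = -2.72373, so H' = 2.724.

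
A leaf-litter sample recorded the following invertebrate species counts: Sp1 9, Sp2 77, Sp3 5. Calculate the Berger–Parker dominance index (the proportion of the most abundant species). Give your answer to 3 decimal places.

0.846

Total N = 9+77+5 = 91, so the proportions are 0.0989, 0.84615, 0.05495 (working shown to 5 dp, full precision carried).
The largest proportion is 0.84615, i.e. d = 0.846 to 3 decimal places.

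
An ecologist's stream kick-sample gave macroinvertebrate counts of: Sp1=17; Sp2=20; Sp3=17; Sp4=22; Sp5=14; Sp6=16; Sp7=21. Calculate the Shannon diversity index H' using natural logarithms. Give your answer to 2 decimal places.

Total N = 17+20+17+22+14+16+21 = 127, so the proportions are 0.1339, 0.1575, 0.1339, 0.1732, 0.1102, 0.126, 0.1654 (working shown to 4 dp, full precision carried).
Each pᵢ ln pᵢ term: 0.1339×(-2.0110)=-0.2692, 0.1575×(-1.8485)=-0.2911, 0.1339×(-2.0110)=-0.2692, 0.1732×(-1.7531)=-0.3037, 0.1102×(-2.2051)=-0.2431, 0.126×(-2.0716)=-0.2610, 0.1654×(-1.7997)=-0.2976.
Sum = -1.9348, so H' = 1.93.

1.93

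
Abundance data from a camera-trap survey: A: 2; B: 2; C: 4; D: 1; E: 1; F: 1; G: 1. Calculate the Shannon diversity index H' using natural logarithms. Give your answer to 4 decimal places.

Total N = 2+2+4+1+1+1+1 = 12, so the proportions are 0.166667, 0.166667, 0.333333, 0.083333, 0.083333, 0.083333, 0.083333 (working shown to 6 dp, full precision carried).
Each pᵢ ln pᵢ term: 0.166667×(-1.791759)=-0.298627, 0.166667×(-1.791759)=-0.298627, 0.333333×(-1.098612)=-0.366204, 0.083333×(-2.484907)=-0.207076, 0.083333×(-2.484907)=-0.207076, 0.083333×(-2.484907)=-0.207076, 0.083333×(-2.484907)=-0.207076.
Sum = -1.791759, so H' = 1.7918.

1.7918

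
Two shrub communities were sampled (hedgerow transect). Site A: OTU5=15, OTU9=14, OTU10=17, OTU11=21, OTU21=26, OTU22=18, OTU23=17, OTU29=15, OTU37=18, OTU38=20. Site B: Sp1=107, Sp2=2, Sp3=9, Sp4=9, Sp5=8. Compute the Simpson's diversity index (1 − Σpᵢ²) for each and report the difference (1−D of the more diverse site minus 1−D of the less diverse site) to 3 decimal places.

0.537

Site A: N=181, proportions 0.082873, 0.077348, 0.093923, 0.116022, 0.143646, 0.099448, 0.093923, 0.082873, 0.099448, 0.110497, giving 1−D = 0.896554 (working shown to 6 dp, full precision carried).
Site B: N=135, proportions 0.792593, 0.014815, 0.066667, 0.066667, 0.059259, giving 1−D = 0.359177.
Difference = |0.896554 − 0.359177| = 0.537377, i.e. 0.537 to 3 decimal places.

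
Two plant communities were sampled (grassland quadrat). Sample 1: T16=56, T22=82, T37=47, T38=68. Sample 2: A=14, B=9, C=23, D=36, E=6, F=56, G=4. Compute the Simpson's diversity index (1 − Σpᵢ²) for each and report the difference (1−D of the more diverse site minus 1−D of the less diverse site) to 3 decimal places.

0.019

Sample 1: N=253, proportions 0.22134, 0.32411, 0.18577, 0.26877, giving 1−D = 0.73921 (working shown to 5 dp, full precision carried).
Sample 2: N=148, proportions 0.09459, 0.06081, 0.15541, 0.24324, 0.04054, 0.37838, 0.02703, giving 1−D = 0.75849.
Difference = |0.73921 − 0.75849| = 0.01928, i.e. 0.019 to 3 decimal places.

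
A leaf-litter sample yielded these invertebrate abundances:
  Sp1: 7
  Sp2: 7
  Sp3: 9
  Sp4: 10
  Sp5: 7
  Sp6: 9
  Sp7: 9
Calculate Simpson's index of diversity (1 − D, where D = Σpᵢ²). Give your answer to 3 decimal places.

0.854

Total N = 7+7+9+10+7+9+9 = 58, so the proportions are 0.12069, 0.12069, 0.15517, 0.17241, 0.12069, 0.15517, 0.15517 (working shown to 5 dp, full precision carried).
D = 0.12069² + 0.12069² + 0.15517² + 0.17241² + 0.12069² + 0.15517² + 0.15517² = 0.01457 + 0.01457 + 0.02408 + 0.02973 + 0.01457 + 0.02408 + 0.02408 = 0.14566.
So 1 − D = 0.85434, i.e. 0.854 to 3 decimal places.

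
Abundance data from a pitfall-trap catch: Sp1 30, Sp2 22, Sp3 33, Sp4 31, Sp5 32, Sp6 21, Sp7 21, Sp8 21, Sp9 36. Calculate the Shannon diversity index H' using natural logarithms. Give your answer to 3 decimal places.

2.175

Total N = 30+22+33+31+32+21+21+21+36 = 247, so the proportions are 0.12146, 0.08907, 0.1336, 0.12551, 0.12955, 0.08502, 0.08502, 0.08502, 0.14575 (working shown to 5 dp, full precision carried).
Each pᵢ ln pᵢ term: 0.12146×(-2.10819)=-0.25606, 0.08907×(-2.41835)=-0.21540, 0.1336×(-2.01288)=-0.26893, 0.12551×(-2.07540)=-0.26048, 0.12955×(-2.04365)=-0.26476, 0.08502×(-2.46487)=-0.20956, 0.08502×(-2.46487)=-0.20956, 0.08502×(-2.46487)=-0.20956, 0.14575×(-1.92587)=-0.28069.
Sum = -2.17501, so H' = 2.175.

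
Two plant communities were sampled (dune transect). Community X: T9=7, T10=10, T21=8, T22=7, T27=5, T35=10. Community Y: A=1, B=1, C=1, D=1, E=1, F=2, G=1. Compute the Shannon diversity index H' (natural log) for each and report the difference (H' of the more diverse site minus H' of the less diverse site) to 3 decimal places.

Community X: N=47, proportions 0.148936, 0.212766, 0.170213, 0.148936, 0.106383, 0.212766, giving H' = 1.765527 (working shown to 6 dp, full precision carried).
Community Y: N=8, proportions 0.125, 0.125, 0.125, 0.125, 0.125, 0.25, 0.125, giving H' = 1.906155.
Difference = |1.765527 − 1.906155| = 0.140628, i.e. 0.141 to 3 decimal places.

0.141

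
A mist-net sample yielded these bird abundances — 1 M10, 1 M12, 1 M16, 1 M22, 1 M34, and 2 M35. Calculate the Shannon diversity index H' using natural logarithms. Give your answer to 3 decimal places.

Total N = 1+1+1+1+1+2 = 7, so the proportions are 0.14286, 0.14286, 0.14286, 0.14286, 0.14286, 0.28571 (working shown to 5 dp, full precision carried).
Each pᵢ ln pᵢ term: 0.14286×(-1.94591)=-0.27799, 0.14286×(-1.94591)=-0.27799, 0.14286×(-1.94591)=-0.27799, 0.14286×(-1.94591)=-0.27799, 0.14286×(-1.94591)=-0.27799, 0.28571×(-1.25276)=-0.35793.
Sum = -1.74787, so H' = 1.748.

1.748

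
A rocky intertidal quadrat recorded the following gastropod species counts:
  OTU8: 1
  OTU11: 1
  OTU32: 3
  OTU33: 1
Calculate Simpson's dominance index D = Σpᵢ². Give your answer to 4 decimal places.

0.3333

Total N = 1+1+3+1 = 6, so the proportions are 0.166667, 0.166667, 0.5, 0.166667 (working shown to 6 dp, full precision carried).
D = 0.166667² + 0.166667² + 0.5² + 0.166667² = 0.027778 + 0.027778 + 0.250000 + 0.027778 = 0.333333.
To 4 decimal places, D = 0.3333.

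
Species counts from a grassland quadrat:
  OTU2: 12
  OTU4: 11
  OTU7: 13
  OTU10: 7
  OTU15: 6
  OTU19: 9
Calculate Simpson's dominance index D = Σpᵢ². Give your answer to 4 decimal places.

Total N = 12+11+13+7+6+9 = 58, so the proportions are 0.206897, 0.189655, 0.224138, 0.12069, 0.103448, 0.155172 (working shown to 6 dp, full precision carried).
D = 0.206897² + 0.189655² + 0.224138² + 0.12069² + 0.103448² + 0.155172² = 0.042806 + 0.035969 + 0.050238 + 0.014566 + 0.010702 + 0.024078 = 0.178359.
To 4 decimal places, D = 0.1784.

0.1784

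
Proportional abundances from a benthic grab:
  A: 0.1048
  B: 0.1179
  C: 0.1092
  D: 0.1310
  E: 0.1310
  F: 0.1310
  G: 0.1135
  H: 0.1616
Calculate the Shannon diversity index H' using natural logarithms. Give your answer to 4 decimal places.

Each pᵢ ln pᵢ term (working shown to 6 dp, full precision carried): 0.1048×(-2.255702)=-0.236398, 0.1179×(-2.137918)=-0.252061, 0.1092×(-2.214574)=-0.241832, 0.131×(-2.032558)=-0.266265, 0.131×(-2.032558)=-0.266265, 0.131×(-2.032558)=-0.266265, 0.1135×(-2.175952)=-0.246971, 0.1616×(-1.822631)=-0.294537.
Sum = -2.070593, so H' = 2.0706.

2.0706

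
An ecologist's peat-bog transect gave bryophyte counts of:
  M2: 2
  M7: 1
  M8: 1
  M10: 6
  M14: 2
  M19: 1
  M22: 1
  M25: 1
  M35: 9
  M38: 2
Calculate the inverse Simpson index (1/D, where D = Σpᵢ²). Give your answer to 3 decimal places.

Total N = 2+1+1+6+2+1+1+1+9+2 = 26, so the proportions are 0.0769231, 0.0384615, 0.0384615, 0.2307692, 0.0769231, 0.0384615, 0.0384615, 0.0384615, 0.3461538, 0.0769231 (working shown to 7 dp, full precision carried).
D = 0.0769231² + 0.0384615² + 0.0384615² + 0.2307692² + 0.0769231² + 0.0384615² + 0.0384615² + 0.0384615² + 0.3461538² + 0.0769231² = 0.0059172 + 0.0014793 + 0.0014793 + 0.0532544 + 0.0059172 + 0.0014793 + 0.0014793 + 0.0014793 + 0.1198225 + 0.0059172 = 0.1982249.
So 1/D = 5.04478, i.e. 5.045 to 3 decimal places.

5.045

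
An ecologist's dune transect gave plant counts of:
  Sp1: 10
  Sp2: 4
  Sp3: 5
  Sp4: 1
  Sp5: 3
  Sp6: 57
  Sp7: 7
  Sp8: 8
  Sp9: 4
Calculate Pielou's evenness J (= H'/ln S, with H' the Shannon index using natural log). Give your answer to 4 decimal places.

0.6838

Total N = 10+4+5+1+3+57+7+8+4 = 99, so the proportions are 0.10101, 0.040404, 0.050505, 0.010101, 0.030303, 0.575758, 0.070707, 0.080808, 0.040404 (working shown to 6 dp, full precision carried).
H' = −Σ pᵢ ln pᵢ = −((-0.231569) + (-0.129650) + (-0.150792) + (-0.046415) + (-0.105955) + (-0.317858) + (-0.187318) + (-0.203287) + (-0.129650)) = 1.502493.
With S = 9 species, ln S = 2.197225, so J = 1.502493/2.197225 = 0.683814, i.e. 0.6838 to 4 decimal places.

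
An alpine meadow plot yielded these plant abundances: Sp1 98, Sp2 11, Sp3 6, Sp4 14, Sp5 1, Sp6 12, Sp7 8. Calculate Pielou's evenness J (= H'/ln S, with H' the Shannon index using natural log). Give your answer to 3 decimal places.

Total N = 98+11+6+14+1+12+8 = 150, so the proportions are 0.65333, 0.07333, 0.04, 0.09333, 0.00667, 0.08, 0.05333 (working shown to 5 dp, full precision carried).
H' = −Σ pᵢ ln pᵢ = −((-0.27810) + (-0.19160) + (-0.12876) + (-0.22135) + (-0.03340) + (-0.20206) + (-0.15633)) = 1.21160.
With S = 7 species, ln S = 1.94591, so J = 1.21160/1.94591 = 0.62264, i.e. 0.623 to 3 decimal places.

0.623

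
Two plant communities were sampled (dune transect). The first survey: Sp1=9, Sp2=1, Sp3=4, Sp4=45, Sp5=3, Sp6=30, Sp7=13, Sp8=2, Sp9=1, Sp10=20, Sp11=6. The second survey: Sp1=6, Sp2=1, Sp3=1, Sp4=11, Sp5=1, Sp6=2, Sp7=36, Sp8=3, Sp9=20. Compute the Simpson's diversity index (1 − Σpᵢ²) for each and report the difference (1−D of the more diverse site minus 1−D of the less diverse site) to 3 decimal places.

The first survey: N=134, proportions 0.06716, 0.00746, 0.02985, 0.33582, 0.02239, 0.22388, 0.09701, 0.01493, 0.00746, 0.14925, 0.04478, giving 1−D = 0.79717 (working shown to 5 dp, full precision carried).
The second survey: N=81, proportions 0.07407, 0.01235, 0.01235, 0.1358, 0.01235, 0.02469, 0.44444, 0.03704, 0.24691, giving 1−D = 0.71513.
Difference = |0.79717 − 0.71513| = 0.08204, i.e. 0.082 to 3 decimal places.

0.082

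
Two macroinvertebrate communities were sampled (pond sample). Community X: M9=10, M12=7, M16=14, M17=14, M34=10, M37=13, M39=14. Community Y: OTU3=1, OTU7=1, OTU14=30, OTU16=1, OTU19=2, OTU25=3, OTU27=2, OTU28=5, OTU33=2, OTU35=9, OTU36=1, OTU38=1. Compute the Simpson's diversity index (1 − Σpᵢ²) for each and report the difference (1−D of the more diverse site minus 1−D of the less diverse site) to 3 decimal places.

Community X: N=82, proportions 0.1219512, 0.0853659, 0.1707317, 0.1707317, 0.1219512, 0.1585366, 0.1707317, giving 1−D = 0.8503867 (working shown to 7 dp, full precision carried).
Community Y: N=58, proportions 0.0172414, 0.0172414, 0.5172414, 0.0172414, 0.0344828, 0.0517241, 0.0344828, 0.0862069, 0.0344828, 0.1551724, 0.0172414, 0.0172414, giving 1−D = 0.6932224.
Difference = |0.8503867 − 0.6932224| = 0.1571643, i.e. 0.157 to 3 decimal places.

0.157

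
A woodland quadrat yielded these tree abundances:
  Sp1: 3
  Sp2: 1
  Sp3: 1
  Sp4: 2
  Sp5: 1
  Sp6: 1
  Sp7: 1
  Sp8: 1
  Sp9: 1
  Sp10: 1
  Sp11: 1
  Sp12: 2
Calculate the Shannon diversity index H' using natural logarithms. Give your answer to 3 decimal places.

Total N = 3+1+1+2+1+1+1+1+1+1+1+2 = 16, so the proportions are 0.1875, 0.0625, 0.0625, 0.125, 0.0625, 0.0625, 0.0625, 0.0625, 0.0625, 0.0625, 0.0625, 0.125 (working shown to 5 dp, full precision carried).
Each pᵢ ln pᵢ term: 0.1875×(-1.67398)=-0.31387, 0.0625×(-2.77259)=-0.17329, 0.0625×(-2.77259)=-0.17329, 0.125×(-2.07944)=-0.25993, 0.0625×(-2.77259)=-0.17329, 0.0625×(-2.77259)=-0.17329, 0.0625×(-2.77259)=-0.17329, 0.0625×(-2.77259)=-0.17329, 0.0625×(-2.77259)=-0.17329, 0.0625×(-2.77259)=-0.17329, 0.0625×(-2.77259)=-0.17329, 0.125×(-2.07944)=-0.25993.
Sum = -2.39331, so H' = 2.393.

2.393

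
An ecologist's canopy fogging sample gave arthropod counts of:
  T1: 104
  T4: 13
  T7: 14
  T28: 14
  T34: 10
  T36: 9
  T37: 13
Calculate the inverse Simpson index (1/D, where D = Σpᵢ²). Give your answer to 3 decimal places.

2.672

Total N = 104+13+14+14+10+9+13 = 177, so the proportions are 0.587571, 0.073446, 0.079096, 0.079096, 0.056497, 0.050847, 0.073446 (working shown to 6 dp, full precision carried).
D = 0.587571² + 0.073446² + 0.079096² + 0.079096² + 0.056497² + 0.050847² + 0.073446² = 0.345239 + 0.005394 + 0.006256 + 0.006256 + 0.003192 + 0.002585 + 0.005394 = 0.374318.
So 1/D = 2.67153, i.e. 2.672 to 3 decimal places.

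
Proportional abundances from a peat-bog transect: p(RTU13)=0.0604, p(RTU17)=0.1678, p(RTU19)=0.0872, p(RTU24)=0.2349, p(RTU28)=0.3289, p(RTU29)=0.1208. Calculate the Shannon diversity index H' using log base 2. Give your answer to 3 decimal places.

2.371

Each pᵢ log₂ pᵢ term (working shown to 5 dp, full precision carried): 0.0604×(-4.04931)=-0.24458, 0.1678×(-2.57519)=-0.43212, 0.0872×(-3.51953)=-0.30690, 0.2349×(-2.08988)=-0.49091, 0.3289×(-1.60428)=-0.52765, 0.1208×(-3.04931)=-0.36836.
Sum = -2.37051, so H' = 2.371.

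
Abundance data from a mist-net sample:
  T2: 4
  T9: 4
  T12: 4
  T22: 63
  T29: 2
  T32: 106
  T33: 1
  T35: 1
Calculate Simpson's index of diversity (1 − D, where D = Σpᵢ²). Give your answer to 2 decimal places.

0.55

Total N = 4+4+4+63+2+106+1+1 = 185, so the proportions are 0.0216, 0.0216, 0.0216, 0.3405, 0.0108, 0.573, 0.0054, 0.0054 (working shown to 4 dp, full precision carried).
D = 0.0216² + 0.0216² + 0.0216² + 0.3405² + 0.0108² + 0.573² + 0.0054² + 0.0054² = 0.0005 + 0.0005 + 0.0005 + 0.1160 + 0.0001 + 0.3283 + 0.0000 + 0.0000 = 0.4458.
So 1 − D = 0.5542, i.e. 0.55 to 2 decimal places.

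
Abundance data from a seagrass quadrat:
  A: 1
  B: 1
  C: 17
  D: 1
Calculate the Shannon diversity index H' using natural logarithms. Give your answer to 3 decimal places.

0.588

Total N = 1+1+17+1 = 20, so the proportions are 0.05, 0.05, 0.85, 0.05 (working shown to 5 dp, full precision carried).
Each pᵢ ln pᵢ term: 0.05×(-2.99573)=-0.14979, 0.05×(-2.99573)=-0.14979, 0.85×(-0.16252)=-0.13814, 0.05×(-2.99573)=-0.14979.
Sum = -0.58750, so H' = 0.588.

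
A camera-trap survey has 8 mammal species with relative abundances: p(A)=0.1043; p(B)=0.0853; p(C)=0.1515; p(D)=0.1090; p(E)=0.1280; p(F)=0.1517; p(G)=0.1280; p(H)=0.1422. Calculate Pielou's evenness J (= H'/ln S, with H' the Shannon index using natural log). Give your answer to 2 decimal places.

H' = −Σ pᵢ ln pᵢ = −((-0.2358) + (-0.2100) + (-0.2859) + (-0.2416) + (-0.2631) + (-0.2861) + (-0.2631) + (-0.2774)) = 2.0629 (working shown to 4 dp, full precision carried).
With S = 8 species, ln S = 2.0794, so J = 2.0629/2.0794 = 0.9921, i.e. 0.99 to 2 decimal places.

0.99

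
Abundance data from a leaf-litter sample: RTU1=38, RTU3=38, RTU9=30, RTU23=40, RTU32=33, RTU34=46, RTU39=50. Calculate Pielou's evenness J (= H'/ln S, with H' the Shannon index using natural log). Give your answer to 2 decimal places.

Total N = 38+38+30+40+33+46+50 = 275, so the proportions are 0.1382, 0.1382, 0.1091, 0.1455, 0.12, 0.1673, 0.1818 (working shown to 4 dp, full precision carried).
H' = −Σ pᵢ ln pᵢ = −((-0.2735) + (-0.2735) + (-0.2417) + (-0.2804) + (-0.2544) + (-0.2991) + (-0.3100)) = 1.9326.
With S = 7 species, ln S = 1.9459, so J = 1.9326/1.9459 = 0.9932, i.e. 0.99 to 2 decimal places.

0.99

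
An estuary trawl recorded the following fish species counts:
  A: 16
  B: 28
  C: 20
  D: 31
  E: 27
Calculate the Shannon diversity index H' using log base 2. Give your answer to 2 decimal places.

2.28

Total N = 16+28+20+31+27 = 122, so the proportions are 0.1311, 0.2295, 0.1639, 0.2541, 0.2213 (working shown to 4 dp, full precision carried).
Each pᵢ log₂ pᵢ term: 0.1311×(-2.9307)=-0.3844, 0.2295×(-2.1234)=-0.4873, 0.1639×(-2.6088)=-0.4277, 0.2541×(-1.9765)=-0.5022, 0.2213×(-2.1758)=-0.4815.
Sum = -2.2831, so H' = 2.28.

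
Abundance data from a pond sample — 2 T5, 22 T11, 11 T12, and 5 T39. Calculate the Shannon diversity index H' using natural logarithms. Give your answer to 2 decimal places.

1.09

Total N = 2+22+11+5 = 40, so the proportions are 0.05, 0.55, 0.275, 0.125 (working shown to 4 dp, full precision carried).
Each pᵢ ln pᵢ term: 0.05×(-2.9957)=-0.1498, 0.55×(-0.5978)=-0.3288, 0.275×(-1.2910)=-0.3550, 0.125×(-2.0794)=-0.2599.
Sum = -1.0935, so H' = 1.09.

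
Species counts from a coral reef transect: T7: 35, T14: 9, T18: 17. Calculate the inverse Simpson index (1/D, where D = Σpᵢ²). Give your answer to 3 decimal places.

2.333

Total N = 35+9+17 = 61, so the proportions are 0.57377, 0.147541, 0.278689 (working shown to 6 dp, full precision carried).
D = 0.57377² + 0.147541² + 0.278689² = 0.329213 + 0.021768 + 0.077667 = 0.428648.
So 1/D = 2.33292, i.e. 2.333 to 3 decimal places.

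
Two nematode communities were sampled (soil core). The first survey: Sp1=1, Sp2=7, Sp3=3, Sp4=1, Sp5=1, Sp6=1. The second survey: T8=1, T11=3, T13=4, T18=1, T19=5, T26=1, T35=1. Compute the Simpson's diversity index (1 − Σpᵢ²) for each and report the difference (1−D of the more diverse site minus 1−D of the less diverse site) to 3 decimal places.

The first survey: N=14, proportions 0.07143, 0.5, 0.21429, 0.07143, 0.07143, 0.07143, giving 1−D = 0.68367 (working shown to 5 dp, full precision carried).
The second survey: N=16, proportions 0.0625, 0.1875, 0.25, 0.0625, 0.3125, 0.0625, 0.0625, giving 1−D = 0.78906.
Difference = |0.68367 − 0.78906| = 0.10539, i.e. 0.105 to 3 decimal places.

0.105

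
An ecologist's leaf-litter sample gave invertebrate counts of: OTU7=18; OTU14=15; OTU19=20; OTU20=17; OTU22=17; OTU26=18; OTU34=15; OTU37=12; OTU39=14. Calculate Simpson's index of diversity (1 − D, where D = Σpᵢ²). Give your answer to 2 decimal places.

0.89

Total N = 18+15+20+17+17+18+15+12+14 = 146, so the proportions are 0.1233, 0.1027, 0.137, 0.1164, 0.1164, 0.1233, 0.1027, 0.0822, 0.0959 (working shown to 4 dp, full precision carried).
D = 0.1233² + 0.1027² + 0.137² + 0.1164² + 0.1164² + 0.1233² + 0.1027² + 0.0822² + 0.0959² = 0.0152 + 0.0106 + 0.0188 + 0.0136 + 0.0136 + 0.0152 + 0.0106 + 0.0068 + 0.0092 = 0.1133.
So 1 − D = 0.8867, i.e. 0.89 to 2 decimal places.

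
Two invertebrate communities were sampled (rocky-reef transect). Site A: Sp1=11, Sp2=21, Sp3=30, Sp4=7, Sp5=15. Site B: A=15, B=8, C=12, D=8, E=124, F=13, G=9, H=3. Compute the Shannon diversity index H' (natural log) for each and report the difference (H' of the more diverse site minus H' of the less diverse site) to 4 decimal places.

Site A: N=84, proportions 0.130952, 0.25, 0.357143, 0.083333, 0.178571, giving H' = 1.495223 (working shown to 6 dp, full precision carried).
Site B: N=192, proportions 0.078125, 0.041667, 0.0625, 0.041667, 0.645833, 0.067708, 0.046875, 0.015625, giving H' = 1.310408.
Difference = |1.495223 − 1.310408| = 0.184815, i.e. 0.1848 to 4 decimal places.

0.1848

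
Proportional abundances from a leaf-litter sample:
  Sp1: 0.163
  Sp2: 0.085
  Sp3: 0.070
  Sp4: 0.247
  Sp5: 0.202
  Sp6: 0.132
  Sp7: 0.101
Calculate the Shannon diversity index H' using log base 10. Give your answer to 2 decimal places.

Each pᵢ log₁₀ pᵢ term (working shown to 4 dp, full precision carried): 0.163×(-0.7878)=-0.1284, 0.085×(-1.0706)=-0.0910, 0.07×(-1.1549)=-0.0808, 0.247×(-0.6073)=-0.1500, 0.202×(-0.6946)=-0.1403, 0.132×(-0.8794)=-0.1161, 0.101×(-0.9957)=-0.1006.
Sum = -0.8072, so H' = 0.81.

0.81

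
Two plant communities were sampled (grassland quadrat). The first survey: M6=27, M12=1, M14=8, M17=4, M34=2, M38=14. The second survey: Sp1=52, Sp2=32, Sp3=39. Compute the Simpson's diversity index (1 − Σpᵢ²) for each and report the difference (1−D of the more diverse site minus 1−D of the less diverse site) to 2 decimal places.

The first survey: N=56, proportions 0.48214, 0.01786, 0.14286, 0.07143, 0.03571, 0.25, giving 1−D = 0.67793 (working shown to 5 dp, full precision carried).
The second survey: N=123, proportions 0.42276, 0.26016, 0.31707, giving 1−D = 0.65305.
Difference = |0.67793 − 0.65305| = 0.02488, i.e. 0.02 to 2 decimal places.

0.02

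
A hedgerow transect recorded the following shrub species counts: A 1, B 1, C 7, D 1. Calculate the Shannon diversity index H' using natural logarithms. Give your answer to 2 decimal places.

Total N = 1+1+7+1 = 10, so the proportions are 0.1, 0.1, 0.7, 0.1 (working shown to 4 dp, full precision carried).
Each pᵢ ln pᵢ term: 0.1×(-2.3026)=-0.2303, 0.1×(-2.3026)=-0.2303, 0.7×(-0.3567)=-0.2497, 0.1×(-2.3026)=-0.2303.
Sum = -0.9404, so H' = 0.94.

0.94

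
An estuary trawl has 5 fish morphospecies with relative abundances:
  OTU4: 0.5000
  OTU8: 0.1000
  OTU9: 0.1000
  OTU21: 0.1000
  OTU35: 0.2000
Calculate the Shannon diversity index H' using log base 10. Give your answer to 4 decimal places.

0.5903

Each pᵢ log₁₀ pᵢ term (working shown to 6 dp, full precision carried): 0.5×(-0.301030)=-0.150515, 0.1×(-1.000000)=-0.100000, 0.1×(-1.000000)=-0.100000, 0.1×(-1.000000)=-0.100000, 0.2×(-0.698970)=-0.139794.
Sum = -0.590309, so H' = 0.5903.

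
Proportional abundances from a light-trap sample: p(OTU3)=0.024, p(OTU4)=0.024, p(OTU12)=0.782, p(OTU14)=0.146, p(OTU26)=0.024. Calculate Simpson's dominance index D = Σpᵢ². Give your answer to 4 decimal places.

0.6346

D = 0.024² + 0.024² + 0.782² + 0.146² + 0.024² = 0.000576 + 0.000576 + 0.611524 + 0.021316 + 0.000576 = 0.634568 (working shown to 6 dp, full precision carried).
To 4 decimal places, D = 0.6346.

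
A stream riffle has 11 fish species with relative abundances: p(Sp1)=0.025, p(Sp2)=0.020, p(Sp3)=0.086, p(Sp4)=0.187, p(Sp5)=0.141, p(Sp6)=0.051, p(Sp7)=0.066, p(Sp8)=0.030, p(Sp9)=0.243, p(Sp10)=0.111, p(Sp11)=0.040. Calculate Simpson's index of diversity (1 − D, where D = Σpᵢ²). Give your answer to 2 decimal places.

0.86

D = 0.025² + 0.02² + 0.086² + 0.187² + 0.141² + 0.051² + 0.066² + 0.03² + 0.243² + 0.111² + 0.04² = 0.0006 + 0.0004 + 0.0074 + 0.0350 + 0.0199 + 0.0026 + 0.0044 + 0.0009 + 0.0590 + 0.0123 + 0.0016 = 0.1441 (working shown to 4 dp, full precision carried).
So 1 − D = 0.8559, i.e. 0.86 to 2 decimal places.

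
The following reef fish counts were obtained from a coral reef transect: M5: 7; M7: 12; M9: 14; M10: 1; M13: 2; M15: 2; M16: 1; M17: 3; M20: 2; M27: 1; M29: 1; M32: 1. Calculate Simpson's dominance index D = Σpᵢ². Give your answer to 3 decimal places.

0.188

Total N = 7+12+14+1+2+2+1+3+2+1+1+1 = 47, so the proportions are 0.14894, 0.25532, 0.29787, 0.02128, 0.04255, 0.04255, 0.02128, 0.06383, 0.04255, 0.02128, 0.02128, 0.02128 (working shown to 5 dp, full precision carried).
D = 0.14894² + 0.25532² + 0.29787² + 0.02128² + 0.04255² + 0.04255² + 0.02128² + 0.06383² + 0.04255² + 0.02128² + 0.02128² + 0.02128² = 0.02218 + 0.06519 + 0.08873 + 0.00045 + 0.00181 + 0.00181 + 0.00045 + 0.00407 + 0.00181 + 0.00045 + 0.00045 + 0.00045 = 0.18787.
To 3 decimal places, D = 0.188.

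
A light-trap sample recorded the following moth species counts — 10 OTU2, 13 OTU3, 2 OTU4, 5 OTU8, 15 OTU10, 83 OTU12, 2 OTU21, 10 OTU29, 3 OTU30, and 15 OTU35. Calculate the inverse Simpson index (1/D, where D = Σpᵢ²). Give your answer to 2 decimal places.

3.22

Total N = 10+13+2+5+15+83+2+10+3+15 = 158, so the proportions are 0.063291, 0.082278, 0.012658, 0.031646, 0.094937, 0.525316, 0.012658, 0.063291, 0.018987, 0.094937 (working shown to 6 dp, full precision carried).
D = 0.063291² + 0.082278² + 0.012658² + 0.031646² + 0.094937² + 0.525316² + 0.012658² + 0.063291² + 0.018987² + 0.094937² = 0.004006 + 0.006770 + 0.000160 + 0.001001 + 0.009013 + 0.275957 + 0.000160 + 0.004006 + 0.000361 + 0.009013 = 0.310447.
So 1/D = 3.2212, i.e. 3.22 to 2 decimal places.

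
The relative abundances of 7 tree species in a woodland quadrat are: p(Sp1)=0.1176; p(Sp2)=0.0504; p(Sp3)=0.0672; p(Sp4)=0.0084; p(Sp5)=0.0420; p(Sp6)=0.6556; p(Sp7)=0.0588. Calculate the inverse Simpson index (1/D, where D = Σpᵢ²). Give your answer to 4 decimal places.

2.1930

D = 0.1176² + 0.0504² + 0.0672² + 0.0084² + 0.042² + 0.6556² + 0.0588² = 0.0138298 + 0.0025402 + 0.0045158 + 0.0000706 + 0.0017640 + 0.4298114 + 0.0034574 = 0.4559891 (working shown to 7 dp, full precision carried).
So 1/D = 2.193035, i.e. 2.1930 to 4 decimal places.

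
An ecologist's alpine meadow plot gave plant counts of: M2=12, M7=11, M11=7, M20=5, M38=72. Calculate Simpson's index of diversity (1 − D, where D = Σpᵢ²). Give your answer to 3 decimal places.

0.518

Total N = 12+11+7+5+72 = 107, so the proportions are 0.11215, 0.1028, 0.06542, 0.04673, 0.6729 (working shown to 5 dp, full precision carried).
D = 0.11215² + 0.1028² + 0.06542² + 0.04673² + 0.6729² = 0.01258 + 0.01057 + 0.00428 + 0.00218 + 0.45279 = 0.48240.
So 1 − D = 0.51760, i.e. 0.518 to 3 decimal places.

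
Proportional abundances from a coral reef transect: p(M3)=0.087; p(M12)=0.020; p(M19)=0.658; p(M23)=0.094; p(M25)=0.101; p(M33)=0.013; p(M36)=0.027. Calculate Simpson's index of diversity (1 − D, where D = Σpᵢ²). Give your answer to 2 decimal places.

0.54

D = 0.087² + 0.02² + 0.658² + 0.094² + 0.101² + 0.013² + 0.027² = 0.0076 + 0.0004 + 0.4330 + 0.0088 + 0.0102 + 0.0002 + 0.0007 = 0.4609 (working shown to 4 dp, full precision carried).
So 1 − D = 0.5391, i.e. 0.54 to 2 decimal places.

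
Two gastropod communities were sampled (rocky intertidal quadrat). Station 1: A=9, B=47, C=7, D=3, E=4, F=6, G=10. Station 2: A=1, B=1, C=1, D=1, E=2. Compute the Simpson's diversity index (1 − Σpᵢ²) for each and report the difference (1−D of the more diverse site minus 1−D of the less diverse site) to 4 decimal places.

Station 1: N=86, proportions 0.10465116, 0.54651163, 0.08139535, 0.03488372, 0.04651163, 0.06976744, 0.11627907, giving 1−D = 0.66197945 (working shown to 8 dp, full precision carried).
Station 2: N=6, proportions 0.16666667, 0.16666667, 0.16666667, 0.16666667, 0.33333333, giving 1−D = 0.77777778.
Difference = |0.66197945 − 0.77777778| = 0.11579833, i.e. 0.1158 to 4 decimal places.

0.1158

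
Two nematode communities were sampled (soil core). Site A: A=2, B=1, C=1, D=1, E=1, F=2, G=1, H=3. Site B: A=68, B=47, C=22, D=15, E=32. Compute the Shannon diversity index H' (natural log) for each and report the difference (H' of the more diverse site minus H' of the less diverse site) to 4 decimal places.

0.5002

Site A: N=12, proportions 0.16666667, 0.08333333, 0.08333333, 0.08333333, 0.08333333, 0.16666667, 0.08333333, 0.25, giving H' = 1.97920452 (working shown to 8 dp, full precision carried).
Site B: N=184, proportions 0.36956522, 0.25543478, 0.11956522, 0.08152174, 0.17391304, giving H' = 1.47900806.
Difference = |1.97920452 − 1.47900806| = 0.50019646, i.e. 0.5002 to 4 decimal places.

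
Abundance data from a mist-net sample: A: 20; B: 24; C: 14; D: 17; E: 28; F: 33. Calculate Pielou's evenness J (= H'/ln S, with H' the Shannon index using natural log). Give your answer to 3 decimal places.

0.977

Total N = 20+24+14+17+28+33 = 136, so the proportions are 0.14706, 0.17647, 0.10294, 0.125, 0.20588, 0.24265 (working shown to 5 dp, full precision carried).
H' = −Σ pᵢ ln pᵢ = −((-0.28190) + (-0.30611) + (-0.23405) + (-0.25993) + (-0.32539) + (-0.34362)) = 1.75099.
With S = 6 species, ln S = 1.79176, so J = 1.75099/1.79176 = 0.97725, i.e. 0.977 to 3 decimal places.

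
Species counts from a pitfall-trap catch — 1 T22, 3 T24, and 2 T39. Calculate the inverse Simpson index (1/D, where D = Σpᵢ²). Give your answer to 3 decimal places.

Total N = 1+3+2 = 6, so the proportions are 0.166667, 0.5, 0.333333 (working shown to 6 dp, full precision carried).
D = 0.166667² + 0.5² + 0.333333² = 0.027778 + 0.250000 + 0.111111 = 0.388889.
So 1/D = 2.57143, i.e. 2.571 to 3 decimal places.

2.571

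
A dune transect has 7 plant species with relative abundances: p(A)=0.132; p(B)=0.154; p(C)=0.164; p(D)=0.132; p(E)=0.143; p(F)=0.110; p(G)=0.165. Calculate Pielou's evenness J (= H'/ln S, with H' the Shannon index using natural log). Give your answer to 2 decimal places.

1.00

H' = −Σ pᵢ ln pᵢ = −((-0.2673) + (-0.2881) + (-0.2965) + (-0.2673) + (-0.2781) + (-0.2428) + (-0.2973)) = 1.9374 (working shown to 4 dp, full precision carried).
With S = 7 species, ln S = 1.9459, so J = 1.9374/1.9459 = 0.9956, i.e. 1.00 to 2 decimal places.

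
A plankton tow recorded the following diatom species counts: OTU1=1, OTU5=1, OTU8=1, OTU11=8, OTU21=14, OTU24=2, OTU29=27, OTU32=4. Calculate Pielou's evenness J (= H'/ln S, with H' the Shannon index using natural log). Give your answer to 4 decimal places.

0.7131

Total N = 1+1+1+8+14+2+27+4 = 58, so the proportions are 0.017241, 0.017241, 0.017241, 0.137931, 0.241379, 0.034483, 0.465517, 0.068966 (working shown to 6 dp, full precision carried).
H' = −Σ pᵢ ln pᵢ = −((-0.070008) + (-0.070008) + (-0.070008) + (-0.273242) + (-0.343093) + (-0.116114) + (-0.355937) + (-0.184424)) = 1.482833.
With S = 8 species, ln S = 2.079442, so J = 1.482833/2.079442 = 0.713092, i.e. 0.7131 to 4 decimal places.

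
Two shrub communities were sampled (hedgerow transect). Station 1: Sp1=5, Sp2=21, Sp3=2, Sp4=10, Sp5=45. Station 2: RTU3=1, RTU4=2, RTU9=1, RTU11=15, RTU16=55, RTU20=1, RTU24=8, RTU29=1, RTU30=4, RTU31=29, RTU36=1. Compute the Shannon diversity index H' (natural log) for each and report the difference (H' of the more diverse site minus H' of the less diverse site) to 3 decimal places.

Station 1: N=83, proportions 0.06024, 0.25301, 0.0241, 0.12048, 0.54217, giving H' = 1.19361 (working shown to 5 dp, full precision carried).
Station 2: N=118, proportions 0.00847, 0.01695, 0.00847, 0.12712, 0.4661, 0.00847, 0.0678, 0.00847, 0.0339, 0.24576, 0.00847, giving H' = 1.53134.
Difference = |1.19361 − 1.53134| = 0.33773, i.e. 0.338 to 3 decimal places.

0.338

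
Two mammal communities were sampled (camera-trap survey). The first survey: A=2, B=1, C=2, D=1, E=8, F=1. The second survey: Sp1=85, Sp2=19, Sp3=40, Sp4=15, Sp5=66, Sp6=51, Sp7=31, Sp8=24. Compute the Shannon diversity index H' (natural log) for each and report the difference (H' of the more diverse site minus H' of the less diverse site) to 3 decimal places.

0.516

The first survey: N=15, proportions 0.13333, 0.06667, 0.13333, 0.06667, 0.53333, 0.06667, giving H' = 1.41418 (working shown to 5 dp, full precision carried).
The second survey: N=331, proportions 0.2568, 0.0574, 0.12085, 0.04532, 0.1994, 0.15408, 0.09366, 0.07251, giving H' = 1.93048.
Difference = |1.41418 − 1.93048| = 0.51630, i.e. 0.516 to 3 decimal places.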